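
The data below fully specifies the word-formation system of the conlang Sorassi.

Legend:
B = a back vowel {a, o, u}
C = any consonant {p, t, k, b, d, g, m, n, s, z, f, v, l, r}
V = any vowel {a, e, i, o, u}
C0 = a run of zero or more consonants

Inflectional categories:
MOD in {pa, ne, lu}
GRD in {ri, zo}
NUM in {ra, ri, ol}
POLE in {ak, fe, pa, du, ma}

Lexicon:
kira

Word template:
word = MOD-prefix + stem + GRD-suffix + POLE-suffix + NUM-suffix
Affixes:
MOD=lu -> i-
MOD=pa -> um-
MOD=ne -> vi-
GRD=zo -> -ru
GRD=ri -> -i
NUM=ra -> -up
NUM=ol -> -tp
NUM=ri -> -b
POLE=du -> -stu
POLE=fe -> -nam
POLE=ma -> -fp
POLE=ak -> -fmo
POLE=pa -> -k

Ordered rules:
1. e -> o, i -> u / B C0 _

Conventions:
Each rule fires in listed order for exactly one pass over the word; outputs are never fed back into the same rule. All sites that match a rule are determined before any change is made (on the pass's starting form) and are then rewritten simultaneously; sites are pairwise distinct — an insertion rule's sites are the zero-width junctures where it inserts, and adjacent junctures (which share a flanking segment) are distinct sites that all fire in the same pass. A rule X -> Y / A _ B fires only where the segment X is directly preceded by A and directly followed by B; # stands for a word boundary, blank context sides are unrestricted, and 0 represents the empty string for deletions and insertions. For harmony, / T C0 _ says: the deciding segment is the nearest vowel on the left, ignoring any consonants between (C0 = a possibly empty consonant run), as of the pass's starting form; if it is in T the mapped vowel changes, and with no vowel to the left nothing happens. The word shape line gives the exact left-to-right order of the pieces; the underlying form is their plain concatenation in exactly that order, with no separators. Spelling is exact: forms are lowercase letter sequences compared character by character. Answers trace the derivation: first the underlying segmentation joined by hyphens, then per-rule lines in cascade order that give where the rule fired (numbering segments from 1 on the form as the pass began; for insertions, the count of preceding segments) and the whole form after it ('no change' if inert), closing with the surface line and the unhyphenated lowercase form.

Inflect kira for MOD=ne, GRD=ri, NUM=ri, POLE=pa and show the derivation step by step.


underlying: vi-kira-i-k-b
1. e -> o, i -> u / B C0 _: fires at position(s) 7: vikiraukb
surface: vikiraukb


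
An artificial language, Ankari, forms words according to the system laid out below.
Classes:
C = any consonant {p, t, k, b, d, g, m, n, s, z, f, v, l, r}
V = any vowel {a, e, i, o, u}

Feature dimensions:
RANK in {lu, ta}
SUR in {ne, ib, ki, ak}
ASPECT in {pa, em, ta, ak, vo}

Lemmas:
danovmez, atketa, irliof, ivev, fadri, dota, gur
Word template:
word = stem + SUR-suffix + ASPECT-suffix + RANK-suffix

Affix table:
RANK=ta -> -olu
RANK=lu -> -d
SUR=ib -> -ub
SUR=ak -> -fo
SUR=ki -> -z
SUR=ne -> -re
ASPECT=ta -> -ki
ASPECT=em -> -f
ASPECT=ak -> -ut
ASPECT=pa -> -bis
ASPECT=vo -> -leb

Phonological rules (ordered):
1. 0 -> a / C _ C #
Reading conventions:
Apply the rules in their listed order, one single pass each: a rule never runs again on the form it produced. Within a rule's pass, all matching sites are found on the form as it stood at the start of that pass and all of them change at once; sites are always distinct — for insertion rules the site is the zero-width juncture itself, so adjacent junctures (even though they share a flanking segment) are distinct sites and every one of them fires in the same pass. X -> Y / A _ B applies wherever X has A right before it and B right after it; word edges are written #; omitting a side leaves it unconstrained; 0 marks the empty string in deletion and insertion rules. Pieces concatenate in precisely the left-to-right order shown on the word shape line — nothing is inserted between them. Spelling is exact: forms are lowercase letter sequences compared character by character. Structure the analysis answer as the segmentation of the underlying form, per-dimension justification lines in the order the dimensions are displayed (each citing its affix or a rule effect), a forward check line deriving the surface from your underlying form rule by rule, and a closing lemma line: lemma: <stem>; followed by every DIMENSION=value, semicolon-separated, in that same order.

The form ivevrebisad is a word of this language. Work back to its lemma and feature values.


underlying: ivev-re-bis-d
RANK=lu - signalled by the affix -d
SUR=ne - signalled by the affix -re
ASPECT=pa - signalled by the affix -bis
check: ivevrebisd -> ivevrebisad
lemma: ivev; RANK=lu; SUR=ne; ASPECT=pa


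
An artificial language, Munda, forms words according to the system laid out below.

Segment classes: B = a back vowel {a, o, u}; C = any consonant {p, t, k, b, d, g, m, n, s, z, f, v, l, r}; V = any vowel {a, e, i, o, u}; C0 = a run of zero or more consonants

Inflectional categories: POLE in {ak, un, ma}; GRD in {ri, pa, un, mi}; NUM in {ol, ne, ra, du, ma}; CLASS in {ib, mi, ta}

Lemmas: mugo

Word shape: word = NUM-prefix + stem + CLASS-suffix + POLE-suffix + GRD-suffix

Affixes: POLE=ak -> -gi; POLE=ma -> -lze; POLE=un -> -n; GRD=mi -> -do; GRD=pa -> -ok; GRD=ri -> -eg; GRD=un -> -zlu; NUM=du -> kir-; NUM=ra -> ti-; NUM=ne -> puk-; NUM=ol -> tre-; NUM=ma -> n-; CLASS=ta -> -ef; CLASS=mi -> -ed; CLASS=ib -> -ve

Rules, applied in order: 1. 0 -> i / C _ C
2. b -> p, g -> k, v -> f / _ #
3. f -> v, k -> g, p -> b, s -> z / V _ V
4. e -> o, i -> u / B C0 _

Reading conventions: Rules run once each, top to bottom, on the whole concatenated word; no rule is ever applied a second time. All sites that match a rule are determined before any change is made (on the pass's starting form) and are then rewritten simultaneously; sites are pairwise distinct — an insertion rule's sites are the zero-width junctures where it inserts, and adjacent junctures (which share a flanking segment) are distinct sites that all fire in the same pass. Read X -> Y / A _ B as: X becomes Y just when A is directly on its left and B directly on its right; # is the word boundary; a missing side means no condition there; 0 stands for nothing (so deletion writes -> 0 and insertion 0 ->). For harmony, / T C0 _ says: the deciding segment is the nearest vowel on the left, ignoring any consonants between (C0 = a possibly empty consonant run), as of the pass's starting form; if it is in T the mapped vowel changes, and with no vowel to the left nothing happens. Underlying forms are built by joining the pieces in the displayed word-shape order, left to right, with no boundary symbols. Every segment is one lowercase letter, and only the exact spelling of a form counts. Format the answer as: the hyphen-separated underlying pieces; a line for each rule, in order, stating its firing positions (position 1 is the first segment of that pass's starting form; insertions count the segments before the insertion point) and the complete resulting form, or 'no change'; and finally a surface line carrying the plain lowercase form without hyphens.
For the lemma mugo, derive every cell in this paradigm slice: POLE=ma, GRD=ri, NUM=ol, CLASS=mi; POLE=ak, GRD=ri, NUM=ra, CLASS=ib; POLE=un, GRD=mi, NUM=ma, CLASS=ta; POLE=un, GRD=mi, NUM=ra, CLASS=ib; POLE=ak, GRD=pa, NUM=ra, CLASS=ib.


cell POLE=ma, GRD=ri, NUM=ol, CLASS=mi:
underlying: tre-mugo-ed-lze-eg
1. 0 -> i / C _ C: inserts after position(s) 1, 9, 10: tiremugoedilizeeg
2. b -> p, g -> k, v -> f / _ #: fires at position(s) 17: tiremugoedilizeek
3. f -> v, k -> g, p -> b, s -> z / V _ V: no change
4. e -> o, i -> u / B C0 _: fires at position(s) 9: tiremugoodilizeek
surface: tiremugoodilizeek

cell POLE=ak, GRD=ri, NUM=ra, CLASS=ib:
underlying: ti-mugo-ve-gi-eg
1. 0 -> i / C _ C: no change
2. b -> p, g -> k, v -> f / _ #: fires at position(s) 12: timugovegiek
3. f -> v, k -> g, p -> b, s -> z / V _ V: no change
4. e -> o, i -> u / B C0 _: fires at position(s) 8: timugovogiek
surface: timugovogiek

cell POLE=un, GRD=mi, NUM=ma, CLASS=ta:
underlying: n-mugo-ef-n-do
1. 0 -> i / C _ C: inserts after position(s) 1, 7, 8: nimugoefinido
2. b -> p, g -> k, v -> f / _ #: no change
3. f -> v, k -> g, p -> b, s -> z / V _ V: fires at position(s) 8: nimugoevinido
4. e -> o, i -> u / B C0 _: fires at position(s) 7: nimugoovinido
surface: nimugoovinido

cell POLE=un, GRD=mi, NUM=ra, CLASS=ib:
underlying: ti-mugo-ve-n-do
1. 0 -> i / C _ C: inserts after position(s) 9: timugovenido
2. b -> p, g -> k, v -> f / _ #: no change
3. f -> v, k -> g, p -> b, s -> z / V _ V: no change
4. e -> o, i -> u / B C0 _: fires at position(s) 8: timugovonido
surface: timugovonido

cell POLE=ak, GRD=pa, NUM=ra, CLASS=ib:
underlying: ti-mugo-ve-gi-ok
1. 0 -> i / C _ C: no change
2. b -> p, g -> k, v -> f / _ #: no change
3. f -> v, k -> g, p -> b, s -> z / V _ V: no change
4. e -> o, i -> u / B C0 _: fires at position(s) 8: timugovogiok
surface: timugovogiok


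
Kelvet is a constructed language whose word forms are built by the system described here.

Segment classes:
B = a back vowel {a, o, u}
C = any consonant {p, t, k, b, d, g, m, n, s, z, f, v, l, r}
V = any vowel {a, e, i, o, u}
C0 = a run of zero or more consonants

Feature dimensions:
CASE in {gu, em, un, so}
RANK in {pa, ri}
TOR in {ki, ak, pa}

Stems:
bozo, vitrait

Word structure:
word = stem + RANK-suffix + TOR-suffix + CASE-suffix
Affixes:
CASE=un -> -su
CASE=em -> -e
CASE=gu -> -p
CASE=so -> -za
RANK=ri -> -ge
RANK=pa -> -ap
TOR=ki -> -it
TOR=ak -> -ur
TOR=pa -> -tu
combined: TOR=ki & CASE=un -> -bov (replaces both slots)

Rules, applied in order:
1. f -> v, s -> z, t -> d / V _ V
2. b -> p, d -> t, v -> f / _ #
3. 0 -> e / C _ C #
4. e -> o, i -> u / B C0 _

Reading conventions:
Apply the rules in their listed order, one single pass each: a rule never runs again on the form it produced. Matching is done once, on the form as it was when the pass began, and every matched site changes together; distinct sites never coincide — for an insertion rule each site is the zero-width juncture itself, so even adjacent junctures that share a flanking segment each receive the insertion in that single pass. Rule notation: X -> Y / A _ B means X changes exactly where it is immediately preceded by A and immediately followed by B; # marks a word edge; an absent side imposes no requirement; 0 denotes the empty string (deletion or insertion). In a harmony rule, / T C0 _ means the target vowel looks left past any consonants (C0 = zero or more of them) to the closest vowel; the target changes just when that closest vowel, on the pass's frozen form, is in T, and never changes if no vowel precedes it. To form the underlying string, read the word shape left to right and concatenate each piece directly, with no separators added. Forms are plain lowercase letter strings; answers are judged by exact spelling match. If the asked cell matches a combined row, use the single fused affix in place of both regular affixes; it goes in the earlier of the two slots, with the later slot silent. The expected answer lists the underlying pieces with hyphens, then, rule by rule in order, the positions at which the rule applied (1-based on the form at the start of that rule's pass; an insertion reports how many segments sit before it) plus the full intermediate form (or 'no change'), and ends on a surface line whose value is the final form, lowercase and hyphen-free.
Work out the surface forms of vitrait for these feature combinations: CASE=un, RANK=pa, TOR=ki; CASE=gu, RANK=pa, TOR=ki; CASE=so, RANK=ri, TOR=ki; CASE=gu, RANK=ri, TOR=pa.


cell CASE=un, RANK=pa, TOR=ki:
underlying: vitrait-ap-bov
1. f -> v, s -> z, t -> d / V _ V: fires at position(s) 7: vitraidapbov
2. b -> p, d -> t, v -> f / _ #: fires at position(s) 12: vitraidapbof
3. 0 -> e / C _ C #: no change
4. e -> o, i -> u / B C0 _: fires at position(s) 6: vitraudapbof
surface: vitraudapbof

cell CASE=gu, RANK=pa, TOR=ki:
underlying: vitrait-ap-it-p
1. f -> v, s -> z, t -> d / V _ V: fires at position(s) 7: vitraidapitp
2. b -> p, d -> t, v -> f / _ #: no change
3. 0 -> e / C _ C #: inserts after position(s) 11: vitraidapitep
4. e -> o, i -> u / B C0 _: fires at position(s) 6, 10: vitraudaputep
surface: vitraudaputep

cell CASE=so, RANK=ri, TOR=ki:
underlying: vitrait-ge-it-za
1. f -> v, s -> z, t -> d / V _ V: no change
2. b -> p, d -> t, v -> f / _ #: no change
3. 0 -> e / C _ C #: no change
4. e -> o, i -> u / B C0 _: fires at position(s) 6: vitrautgeitza
surface: vitrautgeitza

cell CASE=gu, RANK=ri, TOR=pa:
underlying: vitrait-ge-tu-p
1. f -> v, s -> z, t -> d / V _ V: fires at position(s) 10: vitraitgedup
2. b -> p, d -> t, v -> f / _ #: no change
3. 0 -> e / C _ C #: no change
4. e -> o, i -> u / B C0 _: fires at position(s) 6: vitrautgedup
surface: vitrautgedup


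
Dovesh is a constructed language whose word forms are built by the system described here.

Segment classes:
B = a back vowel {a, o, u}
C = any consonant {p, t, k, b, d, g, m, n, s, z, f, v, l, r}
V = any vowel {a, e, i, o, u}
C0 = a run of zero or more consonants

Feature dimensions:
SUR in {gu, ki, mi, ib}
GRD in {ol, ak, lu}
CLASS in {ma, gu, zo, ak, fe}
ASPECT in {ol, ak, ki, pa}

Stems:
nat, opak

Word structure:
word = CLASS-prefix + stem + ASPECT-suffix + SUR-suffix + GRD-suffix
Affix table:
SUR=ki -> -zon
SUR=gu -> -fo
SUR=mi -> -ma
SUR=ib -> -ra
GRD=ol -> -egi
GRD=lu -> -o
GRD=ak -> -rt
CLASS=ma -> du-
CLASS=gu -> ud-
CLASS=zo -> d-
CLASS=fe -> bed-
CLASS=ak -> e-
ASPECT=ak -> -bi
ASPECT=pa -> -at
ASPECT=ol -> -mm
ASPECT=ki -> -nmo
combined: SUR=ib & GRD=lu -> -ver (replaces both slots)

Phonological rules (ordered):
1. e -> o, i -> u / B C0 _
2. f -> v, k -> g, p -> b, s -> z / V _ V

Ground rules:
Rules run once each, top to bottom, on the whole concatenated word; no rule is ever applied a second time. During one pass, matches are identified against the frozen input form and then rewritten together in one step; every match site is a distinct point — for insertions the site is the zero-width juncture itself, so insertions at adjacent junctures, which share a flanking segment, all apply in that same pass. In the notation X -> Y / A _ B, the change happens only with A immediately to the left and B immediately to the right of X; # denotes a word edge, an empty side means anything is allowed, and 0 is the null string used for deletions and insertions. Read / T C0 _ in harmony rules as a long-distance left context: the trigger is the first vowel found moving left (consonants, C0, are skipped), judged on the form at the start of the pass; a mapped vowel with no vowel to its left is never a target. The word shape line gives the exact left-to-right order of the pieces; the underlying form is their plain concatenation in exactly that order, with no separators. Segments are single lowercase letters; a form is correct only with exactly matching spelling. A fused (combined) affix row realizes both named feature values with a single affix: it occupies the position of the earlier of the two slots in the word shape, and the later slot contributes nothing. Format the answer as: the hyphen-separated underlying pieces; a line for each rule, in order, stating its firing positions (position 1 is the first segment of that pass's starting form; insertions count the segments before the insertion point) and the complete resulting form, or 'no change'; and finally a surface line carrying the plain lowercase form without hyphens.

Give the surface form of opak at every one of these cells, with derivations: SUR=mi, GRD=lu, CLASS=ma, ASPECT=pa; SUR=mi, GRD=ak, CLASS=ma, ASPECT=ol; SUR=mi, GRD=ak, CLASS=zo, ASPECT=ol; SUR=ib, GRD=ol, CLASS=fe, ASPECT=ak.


cell SUR=mi, GRD=lu, CLASS=ma, ASPECT=pa:
underlying: du-opak-at-ma-o
1. e -> o, i -> u / B C0 _: no change
2. f -> v, k -> g, p -> b, s -> z / V _ V: fires at position(s) 4, 6: duobagatmao
surface: duobagatmao

cell SUR=mi, GRD=ak, CLASS=ma, ASPECT=ol:
underlying: du-opak-mm-ma-rt
1. e -> o, i -> u / B C0 _: no change
2. f -> v, k -> g, p -> b, s -> z / V _ V: fires at position(s) 4: duobakmmmart
surface: duobakmmmart

cell SUR=mi, GRD=ak, CLASS=zo, ASPECT=ol:
underlying: d-opak-mm-ma-rt
1. e -> o, i -> u / B C0 _: no change
2. f -> v, k -> g, p -> b, s -> z / V _ V: fires at position(s) 3: dobakmmmart
surface: dobakmmmart

cell SUR=ib, GRD=ol, CLASS=fe, ASPECT=ak:
underlying: bed-opak-bi-ra-egi
1. e -> o, i -> u / B C0 _: fires at position(s) 9, 12: bedopakburaogi
2. f -> v, k -> g, p -> b, s -> z / V _ V: fires at position(s) 5: bedobakburaogi
surface: bedobakburaogi


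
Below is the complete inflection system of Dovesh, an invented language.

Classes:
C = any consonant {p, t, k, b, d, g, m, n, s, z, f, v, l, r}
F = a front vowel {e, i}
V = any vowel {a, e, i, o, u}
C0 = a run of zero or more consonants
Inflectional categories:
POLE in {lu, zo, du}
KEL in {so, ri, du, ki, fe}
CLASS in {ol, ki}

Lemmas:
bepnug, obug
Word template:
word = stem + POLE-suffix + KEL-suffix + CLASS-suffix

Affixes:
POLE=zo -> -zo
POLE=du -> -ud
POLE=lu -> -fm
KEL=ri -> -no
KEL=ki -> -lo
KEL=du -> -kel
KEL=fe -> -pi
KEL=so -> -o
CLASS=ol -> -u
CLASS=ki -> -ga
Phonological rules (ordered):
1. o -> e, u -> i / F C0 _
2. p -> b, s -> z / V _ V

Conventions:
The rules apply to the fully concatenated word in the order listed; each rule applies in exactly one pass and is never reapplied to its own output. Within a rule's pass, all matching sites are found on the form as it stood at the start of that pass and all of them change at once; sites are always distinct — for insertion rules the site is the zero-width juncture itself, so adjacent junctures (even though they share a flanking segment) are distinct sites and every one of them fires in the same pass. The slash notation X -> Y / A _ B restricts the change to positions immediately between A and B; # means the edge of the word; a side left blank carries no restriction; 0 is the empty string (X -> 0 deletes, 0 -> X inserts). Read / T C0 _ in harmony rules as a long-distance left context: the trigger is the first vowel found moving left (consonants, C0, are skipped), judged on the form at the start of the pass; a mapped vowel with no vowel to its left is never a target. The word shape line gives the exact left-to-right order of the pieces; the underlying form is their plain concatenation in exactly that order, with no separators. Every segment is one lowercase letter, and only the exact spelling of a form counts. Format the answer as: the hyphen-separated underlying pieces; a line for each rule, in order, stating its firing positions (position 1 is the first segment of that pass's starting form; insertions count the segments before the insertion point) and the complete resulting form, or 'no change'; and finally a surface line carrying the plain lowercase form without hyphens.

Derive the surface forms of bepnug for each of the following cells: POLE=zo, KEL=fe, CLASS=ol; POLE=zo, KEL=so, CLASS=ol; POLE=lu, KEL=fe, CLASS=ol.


cell POLE=zo, KEL=fe, CLASS=ol:
underlying: bepnug-zo-pi-u
1. o -> e, u -> i / F C0 _: fires at position(s) 5, 11: bepnigzopii
2. p -> b, s -> z / V _ V: fires at position(s) 9: bepnigzobii
surface: bepnigzobii

cell POLE=zo, KEL=so, CLASS=ol:
underlying: bepnug-zo-o-u
1. o -> e, u -> i / F C0 _: fires at position(s) 5: bepnigzoou
2. p -> b, s -> z / V _ V: no change
surface: bepnigzoou

cell POLE=lu, KEL=fe, CLASS=ol:
underlying: bepnug-fm-pi-u
1. o -> e, u -> i / F C0 _: fires at position(s) 5, 11: bepnigfmpii
2. p -> b, s -> z / V _ V: no change
surface: bepnigfmpii


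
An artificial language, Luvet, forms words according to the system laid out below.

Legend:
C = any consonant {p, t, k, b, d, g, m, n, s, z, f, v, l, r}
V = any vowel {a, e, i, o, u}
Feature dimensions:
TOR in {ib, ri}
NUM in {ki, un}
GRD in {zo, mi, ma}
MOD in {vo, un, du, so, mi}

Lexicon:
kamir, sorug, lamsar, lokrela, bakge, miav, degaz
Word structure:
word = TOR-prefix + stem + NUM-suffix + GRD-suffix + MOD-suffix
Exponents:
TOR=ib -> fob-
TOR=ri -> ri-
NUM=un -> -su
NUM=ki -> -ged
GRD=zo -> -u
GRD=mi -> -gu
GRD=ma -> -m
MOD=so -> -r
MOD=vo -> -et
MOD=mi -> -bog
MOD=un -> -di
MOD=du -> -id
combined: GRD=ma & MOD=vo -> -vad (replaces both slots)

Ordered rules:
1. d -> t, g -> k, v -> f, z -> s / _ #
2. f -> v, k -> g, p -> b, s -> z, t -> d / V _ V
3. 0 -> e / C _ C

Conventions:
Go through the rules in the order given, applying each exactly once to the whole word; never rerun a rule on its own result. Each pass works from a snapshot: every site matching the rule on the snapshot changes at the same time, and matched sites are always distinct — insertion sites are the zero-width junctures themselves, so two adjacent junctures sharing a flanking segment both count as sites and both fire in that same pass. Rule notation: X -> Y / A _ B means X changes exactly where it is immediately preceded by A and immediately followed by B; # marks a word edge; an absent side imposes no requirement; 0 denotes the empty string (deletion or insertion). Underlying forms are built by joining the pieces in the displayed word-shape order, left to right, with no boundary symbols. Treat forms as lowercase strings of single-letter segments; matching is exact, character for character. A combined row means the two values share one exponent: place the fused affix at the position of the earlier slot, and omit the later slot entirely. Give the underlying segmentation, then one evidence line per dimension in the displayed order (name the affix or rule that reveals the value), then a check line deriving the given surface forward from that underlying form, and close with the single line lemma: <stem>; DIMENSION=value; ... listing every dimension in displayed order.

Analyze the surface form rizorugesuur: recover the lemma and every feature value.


underlying: ri-sorug-su-u-r
TOR=ri - signalled by the affix ri-
NUM=un - signalled by the affix -su
GRD=zo - signalled by the affix -u
MOD=so - signalled by the affix -r
check: risorugsuur -> risorugsuur -> rizorugsuur -> rizorugesuur
lemma: sorug; TOR=ri; NUM=un; GRD=zo; MOD=so


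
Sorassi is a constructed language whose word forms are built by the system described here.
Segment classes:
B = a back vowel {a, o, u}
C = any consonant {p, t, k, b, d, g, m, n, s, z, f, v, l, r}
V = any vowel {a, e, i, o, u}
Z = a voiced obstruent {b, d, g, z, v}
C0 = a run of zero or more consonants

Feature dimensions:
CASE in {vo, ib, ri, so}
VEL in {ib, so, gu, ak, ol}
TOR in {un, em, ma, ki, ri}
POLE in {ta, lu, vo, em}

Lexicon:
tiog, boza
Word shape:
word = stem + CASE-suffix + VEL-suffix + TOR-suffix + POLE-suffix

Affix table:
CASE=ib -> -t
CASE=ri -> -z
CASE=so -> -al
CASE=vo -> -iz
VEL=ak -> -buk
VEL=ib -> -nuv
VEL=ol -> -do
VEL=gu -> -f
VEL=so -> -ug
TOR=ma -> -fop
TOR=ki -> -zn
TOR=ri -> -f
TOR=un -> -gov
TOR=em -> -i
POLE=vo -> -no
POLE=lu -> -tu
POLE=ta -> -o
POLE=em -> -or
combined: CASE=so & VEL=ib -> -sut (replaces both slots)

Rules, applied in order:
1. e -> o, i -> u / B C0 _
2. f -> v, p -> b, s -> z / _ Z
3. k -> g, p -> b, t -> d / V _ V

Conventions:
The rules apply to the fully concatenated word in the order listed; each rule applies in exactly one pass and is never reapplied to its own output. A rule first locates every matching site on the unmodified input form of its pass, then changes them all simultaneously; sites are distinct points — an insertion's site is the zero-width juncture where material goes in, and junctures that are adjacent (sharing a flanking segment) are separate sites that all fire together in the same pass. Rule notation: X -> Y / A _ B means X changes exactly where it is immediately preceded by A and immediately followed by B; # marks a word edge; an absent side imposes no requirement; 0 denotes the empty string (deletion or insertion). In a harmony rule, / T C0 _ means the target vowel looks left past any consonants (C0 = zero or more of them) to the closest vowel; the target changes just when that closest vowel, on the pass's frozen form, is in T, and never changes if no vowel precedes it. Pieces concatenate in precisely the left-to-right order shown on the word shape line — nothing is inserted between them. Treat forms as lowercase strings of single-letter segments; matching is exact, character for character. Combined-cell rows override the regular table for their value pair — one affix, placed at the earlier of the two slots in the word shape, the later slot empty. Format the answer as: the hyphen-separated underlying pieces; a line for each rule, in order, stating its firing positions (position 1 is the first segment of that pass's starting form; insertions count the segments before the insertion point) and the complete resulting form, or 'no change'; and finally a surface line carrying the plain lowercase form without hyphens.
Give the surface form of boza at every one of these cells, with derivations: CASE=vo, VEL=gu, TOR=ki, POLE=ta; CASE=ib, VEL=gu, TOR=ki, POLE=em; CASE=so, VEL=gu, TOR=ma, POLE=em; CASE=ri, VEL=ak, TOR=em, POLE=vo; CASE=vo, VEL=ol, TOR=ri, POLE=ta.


cell CASE=vo, VEL=gu, TOR=ki, POLE=ta:
underlying: boza-iz-f-zn-o
1. e -> o, i -> u / B C0 _: fires at position(s) 5: bozauzfzno
2. f -> v, p -> b, s -> z / _ Z: fires at position(s) 7: bozauzvzno
3. k -> g, p -> b, t -> d / V _ V: no change
surface: bozauzvzno

cell CASE=ib, VEL=gu, TOR=ki, POLE=em:
underlying: boza-t-f-zn-or
1. e -> o, i -> u / B C0 _: no change
2. f -> v, p -> b, s -> z / _ Z: fires at position(s) 6: bozatvznor
3. k -> g, p -> b, t -> d / V _ V: no change
surface: bozatvznor

cell CASE=so, VEL=gu, TOR=ma, POLE=em:
underlying: boza-al-f-fop-or
1. e -> o, i -> u / B C0 _: no change
2. f -> v, p -> b, s -> z / _ Z: no change
3. k -> g, p -> b, t -> d / V _ V: fires at position(s) 10: bozaalffobor
surface: bozaalffobor

cell CASE=ri, VEL=ak, TOR=em, POLE=vo:
underlying: boza-z-buk-i-no
1. e -> o, i -> u / B C0 _: fires at position(s) 9: bozazbukuno
2. f -> v, p -> b, s -> z / _ Z: no change
3. k -> g, p -> b, t -> d / V _ V: fires at position(s) 8: bozazbuguno
surface: bozazbuguno

cell CASE=vo, VEL=ol, TOR=ri, POLE=ta:
underlying: boza-iz-do-f-o
1. e -> o, i -> u / B C0 _: fires at position(s) 5: bozauzdofo
2. f -> v, p -> b, s -> z / _ Z: no change
3. k -> g, p -> b, t -> d / V _ V: no change
surface: bozauzdofo


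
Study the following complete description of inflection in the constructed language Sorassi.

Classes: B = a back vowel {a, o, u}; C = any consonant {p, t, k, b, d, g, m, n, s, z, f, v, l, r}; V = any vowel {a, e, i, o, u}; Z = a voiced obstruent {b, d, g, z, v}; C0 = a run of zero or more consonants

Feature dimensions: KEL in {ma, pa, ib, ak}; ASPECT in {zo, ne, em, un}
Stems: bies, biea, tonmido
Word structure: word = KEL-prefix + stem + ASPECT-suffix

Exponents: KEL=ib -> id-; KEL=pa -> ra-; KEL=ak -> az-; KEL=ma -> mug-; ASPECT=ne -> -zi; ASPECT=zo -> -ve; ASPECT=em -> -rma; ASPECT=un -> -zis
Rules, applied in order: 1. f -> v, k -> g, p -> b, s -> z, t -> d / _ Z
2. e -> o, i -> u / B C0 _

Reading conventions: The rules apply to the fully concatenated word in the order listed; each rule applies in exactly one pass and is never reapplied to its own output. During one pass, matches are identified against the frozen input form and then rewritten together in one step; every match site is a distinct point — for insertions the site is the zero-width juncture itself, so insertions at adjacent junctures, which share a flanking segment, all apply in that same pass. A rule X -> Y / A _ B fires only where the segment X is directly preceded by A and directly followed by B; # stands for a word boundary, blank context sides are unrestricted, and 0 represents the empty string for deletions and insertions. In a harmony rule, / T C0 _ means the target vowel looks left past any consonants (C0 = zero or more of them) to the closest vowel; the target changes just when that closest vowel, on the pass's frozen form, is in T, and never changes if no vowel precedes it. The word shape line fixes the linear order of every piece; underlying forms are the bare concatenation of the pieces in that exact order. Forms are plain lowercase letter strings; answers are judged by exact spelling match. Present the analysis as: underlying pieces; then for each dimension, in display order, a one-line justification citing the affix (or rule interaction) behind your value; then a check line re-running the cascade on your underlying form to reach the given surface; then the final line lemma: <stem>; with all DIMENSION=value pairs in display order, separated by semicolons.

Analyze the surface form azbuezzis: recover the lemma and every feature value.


underlying: az-bies-zis
KEL=ak - signalled by the affix az-
ASPECT=un - signalled by the affix -zis
check: azbieszis -> azbiezzis -> azbuezzis
lemma: bies; KEL=ak; ASPECT=un


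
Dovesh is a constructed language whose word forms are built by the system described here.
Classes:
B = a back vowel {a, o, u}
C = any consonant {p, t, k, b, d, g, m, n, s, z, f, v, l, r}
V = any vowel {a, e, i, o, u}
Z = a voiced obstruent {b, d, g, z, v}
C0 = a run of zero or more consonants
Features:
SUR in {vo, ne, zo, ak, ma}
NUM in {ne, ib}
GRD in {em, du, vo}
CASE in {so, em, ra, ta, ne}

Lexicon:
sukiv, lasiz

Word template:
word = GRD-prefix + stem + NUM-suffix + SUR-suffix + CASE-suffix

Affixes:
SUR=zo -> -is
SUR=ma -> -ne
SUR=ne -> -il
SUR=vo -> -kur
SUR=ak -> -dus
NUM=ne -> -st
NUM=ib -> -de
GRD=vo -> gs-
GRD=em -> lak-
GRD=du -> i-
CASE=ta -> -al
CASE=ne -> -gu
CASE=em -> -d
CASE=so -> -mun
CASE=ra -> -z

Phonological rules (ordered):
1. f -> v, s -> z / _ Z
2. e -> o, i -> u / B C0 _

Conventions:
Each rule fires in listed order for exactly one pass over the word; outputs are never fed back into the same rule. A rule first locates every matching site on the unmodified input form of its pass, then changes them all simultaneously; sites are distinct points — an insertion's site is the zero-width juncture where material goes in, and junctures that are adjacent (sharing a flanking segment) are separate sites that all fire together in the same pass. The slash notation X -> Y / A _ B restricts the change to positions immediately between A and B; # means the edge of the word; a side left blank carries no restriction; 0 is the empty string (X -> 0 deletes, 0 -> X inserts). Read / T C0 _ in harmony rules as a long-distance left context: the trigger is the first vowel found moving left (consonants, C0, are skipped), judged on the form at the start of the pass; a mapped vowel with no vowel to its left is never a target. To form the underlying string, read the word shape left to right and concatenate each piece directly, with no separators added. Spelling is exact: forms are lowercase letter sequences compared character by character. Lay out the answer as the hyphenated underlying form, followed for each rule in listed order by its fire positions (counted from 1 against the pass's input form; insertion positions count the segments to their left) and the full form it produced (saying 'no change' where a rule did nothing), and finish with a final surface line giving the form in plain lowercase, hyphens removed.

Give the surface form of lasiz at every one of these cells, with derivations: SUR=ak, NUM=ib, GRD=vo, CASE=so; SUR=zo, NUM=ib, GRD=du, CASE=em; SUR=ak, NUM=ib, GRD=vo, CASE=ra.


cell SUR=ak, NUM=ib, GRD=vo, CASE=so:
underlying: gs-lasiz-de-dus-mun
1. f -> v, s -> z / _ Z: no change
2. e -> o, i -> u / B C0 _: fires at position(s) 6: gslasuzdedusmun
surface: gslasuzdedusmun

cell SUR=zo, NUM=ib, GRD=du, CASE=em:
underlying: i-lasiz-de-is-d
1. f -> v, s -> z / _ Z: fires at position(s) 10: ilasizdeizd
2. e -> o, i -> u / B C0 _: fires at position(s) 5: ilasuzdeizd
surface: ilasuzdeizd

cell SUR=ak, NUM=ib, GRD=vo, CASE=ra:
underlying: gs-lasiz-de-dus-z
1. f -> v, s -> z / _ Z: fires at position(s) 12: gslasizdeduzz
2. e -> o, i -> u / B C0 _: fires at position(s) 6: gslasuzdeduzz
surface: gslasuzdeduzz


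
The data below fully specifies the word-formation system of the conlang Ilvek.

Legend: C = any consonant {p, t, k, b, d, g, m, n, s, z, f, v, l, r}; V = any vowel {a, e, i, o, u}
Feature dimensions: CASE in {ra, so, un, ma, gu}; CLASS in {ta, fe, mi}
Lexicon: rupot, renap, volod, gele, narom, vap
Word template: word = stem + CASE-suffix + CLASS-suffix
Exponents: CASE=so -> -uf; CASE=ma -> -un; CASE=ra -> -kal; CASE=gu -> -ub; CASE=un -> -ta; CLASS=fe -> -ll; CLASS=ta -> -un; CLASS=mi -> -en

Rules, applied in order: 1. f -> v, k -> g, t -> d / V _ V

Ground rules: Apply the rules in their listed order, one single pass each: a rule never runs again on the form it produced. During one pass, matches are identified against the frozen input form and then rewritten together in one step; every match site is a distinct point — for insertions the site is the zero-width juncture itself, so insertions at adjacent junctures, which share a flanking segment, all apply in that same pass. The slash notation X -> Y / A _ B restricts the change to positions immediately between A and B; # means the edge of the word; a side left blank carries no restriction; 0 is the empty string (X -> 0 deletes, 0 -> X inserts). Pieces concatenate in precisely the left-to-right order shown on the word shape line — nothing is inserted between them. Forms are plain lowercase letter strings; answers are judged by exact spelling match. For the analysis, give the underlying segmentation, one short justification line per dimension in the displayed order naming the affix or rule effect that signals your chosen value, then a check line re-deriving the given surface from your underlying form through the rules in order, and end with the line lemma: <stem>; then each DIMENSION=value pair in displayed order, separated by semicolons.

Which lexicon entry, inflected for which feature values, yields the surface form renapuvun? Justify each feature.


underlying: renap-uf-un
CASE=so - signalled by the affix -uf
CLASS=ta - signalled by the affix -un
check: renapufun -> renapuvun
lemma: renap; CASE=so; CLASS=ta


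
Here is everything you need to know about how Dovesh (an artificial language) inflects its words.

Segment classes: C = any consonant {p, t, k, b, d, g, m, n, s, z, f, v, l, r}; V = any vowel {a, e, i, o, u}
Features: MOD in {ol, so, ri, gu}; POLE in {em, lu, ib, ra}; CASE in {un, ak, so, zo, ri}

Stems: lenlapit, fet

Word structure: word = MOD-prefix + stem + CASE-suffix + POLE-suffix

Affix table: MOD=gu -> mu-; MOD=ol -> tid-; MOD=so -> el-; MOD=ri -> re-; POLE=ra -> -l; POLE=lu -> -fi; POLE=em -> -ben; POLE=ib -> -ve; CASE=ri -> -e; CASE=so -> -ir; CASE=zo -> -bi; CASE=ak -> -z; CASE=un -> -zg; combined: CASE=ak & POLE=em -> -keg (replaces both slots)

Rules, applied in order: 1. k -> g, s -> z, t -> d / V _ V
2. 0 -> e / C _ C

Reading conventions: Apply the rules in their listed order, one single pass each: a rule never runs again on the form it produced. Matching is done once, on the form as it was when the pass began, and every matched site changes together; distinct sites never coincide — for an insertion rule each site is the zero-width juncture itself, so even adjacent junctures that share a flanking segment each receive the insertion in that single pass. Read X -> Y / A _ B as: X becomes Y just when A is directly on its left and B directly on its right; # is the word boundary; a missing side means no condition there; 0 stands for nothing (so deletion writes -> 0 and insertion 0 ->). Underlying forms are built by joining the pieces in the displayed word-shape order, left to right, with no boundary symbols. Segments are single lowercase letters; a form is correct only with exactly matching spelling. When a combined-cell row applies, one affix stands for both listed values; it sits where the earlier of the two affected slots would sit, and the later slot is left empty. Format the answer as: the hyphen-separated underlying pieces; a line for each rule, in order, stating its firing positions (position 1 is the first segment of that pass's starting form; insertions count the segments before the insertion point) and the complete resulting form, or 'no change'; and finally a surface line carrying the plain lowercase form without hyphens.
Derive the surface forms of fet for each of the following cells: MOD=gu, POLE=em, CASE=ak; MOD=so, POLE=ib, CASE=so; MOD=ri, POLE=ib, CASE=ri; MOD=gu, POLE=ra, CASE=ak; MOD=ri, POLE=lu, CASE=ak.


cell MOD=gu, POLE=em, CASE=ak:
underlying: mu-fet-keg
1. k -> g, s -> z, t -> d / V _ V: no change
2. 0 -> e / C _ C: inserts after position(s) 5: mufetekeg
surface: mufetekeg

cell MOD=so, POLE=ib, CASE=so:
underlying: el-fet-ir-ve
1. k -> g, s -> z, t -> d / V _ V: fires at position(s) 5: elfedirve
2. 0 -> e / C _ C: inserts after position(s) 2, 7: elefedireve
surface: elefedireve

cell MOD=ri, POLE=ib, CASE=ri:
underlying: re-fet-e-ve
1. k -> g, s -> z, t -> d / V _ V: fires at position(s) 5: refedeve
2. 0 -> e / C _ C: no change
surface: refedeve

cell MOD=gu, POLE=ra, CASE=ak:
underlying: mu-fet-z-l
1. k -> g, s -> z, t -> d / V _ V: no change
2. 0 -> e / C _ C: inserts after position(s) 5, 6: mufetezel
surface: mufetezel

cell MOD=ri, POLE=lu, CASE=ak:
underlying: re-fet-z-fi
1. k -> g, s -> z, t -> d / V _ V: no change
2. 0 -> e / C _ C: inserts after position(s) 5, 6: refetezefi
surface: refetezefi


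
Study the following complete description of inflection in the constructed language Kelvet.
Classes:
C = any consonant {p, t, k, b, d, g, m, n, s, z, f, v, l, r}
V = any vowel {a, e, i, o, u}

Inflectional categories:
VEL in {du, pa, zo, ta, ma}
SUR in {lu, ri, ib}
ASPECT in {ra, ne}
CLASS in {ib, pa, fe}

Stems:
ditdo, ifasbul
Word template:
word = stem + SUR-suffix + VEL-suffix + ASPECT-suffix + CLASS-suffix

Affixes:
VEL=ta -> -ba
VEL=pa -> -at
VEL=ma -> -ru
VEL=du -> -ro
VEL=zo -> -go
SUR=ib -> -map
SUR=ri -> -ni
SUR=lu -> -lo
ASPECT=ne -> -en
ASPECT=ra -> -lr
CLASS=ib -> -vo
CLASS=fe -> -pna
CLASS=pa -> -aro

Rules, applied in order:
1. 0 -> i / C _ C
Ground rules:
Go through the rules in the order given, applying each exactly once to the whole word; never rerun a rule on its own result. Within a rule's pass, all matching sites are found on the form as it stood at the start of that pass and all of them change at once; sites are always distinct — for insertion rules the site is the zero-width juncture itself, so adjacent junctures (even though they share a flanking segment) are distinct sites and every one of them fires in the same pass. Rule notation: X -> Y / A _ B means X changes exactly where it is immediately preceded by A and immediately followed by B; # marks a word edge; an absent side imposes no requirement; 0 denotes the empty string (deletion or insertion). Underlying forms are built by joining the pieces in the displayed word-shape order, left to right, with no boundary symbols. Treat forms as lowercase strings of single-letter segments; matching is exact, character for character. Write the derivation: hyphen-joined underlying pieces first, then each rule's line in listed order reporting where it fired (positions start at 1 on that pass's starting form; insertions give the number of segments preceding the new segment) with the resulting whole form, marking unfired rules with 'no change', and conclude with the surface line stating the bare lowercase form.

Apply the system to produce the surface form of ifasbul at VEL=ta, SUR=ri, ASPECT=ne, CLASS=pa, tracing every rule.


underlying: ifasbul-ni-ba-en-aro
1. 0 -> i / C _ C: inserts after position(s) 4, 7: ifasibulinibaenaro
surface: ifasibulinibaenaro


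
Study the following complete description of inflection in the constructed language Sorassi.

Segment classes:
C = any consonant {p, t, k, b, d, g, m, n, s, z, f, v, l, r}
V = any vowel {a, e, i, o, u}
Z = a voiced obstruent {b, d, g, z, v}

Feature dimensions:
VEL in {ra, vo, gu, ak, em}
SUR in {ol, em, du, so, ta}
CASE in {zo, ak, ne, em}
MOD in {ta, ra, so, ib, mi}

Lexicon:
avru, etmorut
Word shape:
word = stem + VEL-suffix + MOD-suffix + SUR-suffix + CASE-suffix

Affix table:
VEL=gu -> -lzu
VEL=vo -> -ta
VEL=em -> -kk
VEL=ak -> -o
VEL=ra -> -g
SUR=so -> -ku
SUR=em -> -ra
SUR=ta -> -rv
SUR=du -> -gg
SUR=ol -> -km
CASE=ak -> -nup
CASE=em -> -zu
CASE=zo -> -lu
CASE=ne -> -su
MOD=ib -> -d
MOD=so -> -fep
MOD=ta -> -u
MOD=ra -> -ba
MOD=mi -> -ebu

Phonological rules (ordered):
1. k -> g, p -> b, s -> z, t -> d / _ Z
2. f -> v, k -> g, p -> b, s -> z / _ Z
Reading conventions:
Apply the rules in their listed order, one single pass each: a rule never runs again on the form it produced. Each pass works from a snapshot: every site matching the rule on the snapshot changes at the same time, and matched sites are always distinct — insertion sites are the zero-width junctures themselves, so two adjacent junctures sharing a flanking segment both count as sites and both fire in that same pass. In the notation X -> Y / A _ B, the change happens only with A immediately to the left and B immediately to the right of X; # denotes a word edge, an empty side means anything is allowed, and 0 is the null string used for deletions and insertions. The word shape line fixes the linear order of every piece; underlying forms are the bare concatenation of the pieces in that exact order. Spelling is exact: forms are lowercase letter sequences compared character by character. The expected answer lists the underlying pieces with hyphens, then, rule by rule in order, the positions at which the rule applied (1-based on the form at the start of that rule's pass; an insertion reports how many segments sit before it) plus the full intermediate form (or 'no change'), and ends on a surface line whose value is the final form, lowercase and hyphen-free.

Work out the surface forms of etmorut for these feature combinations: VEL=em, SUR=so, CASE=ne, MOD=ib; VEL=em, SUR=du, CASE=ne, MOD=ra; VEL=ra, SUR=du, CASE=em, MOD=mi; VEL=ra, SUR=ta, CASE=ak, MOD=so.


cell VEL=em, SUR=so, CASE=ne, MOD=ib:
underlying: etmorut-kk-d-ku-su
1. k -> g, p -> b, s -> z, t -> d / _ Z: fires at position(s) 9: etmorutkgdkusu
2. f -> v, k -> g, p -> b, s -> z / _ Z: fires at position(s) 8: etmorutggdkusu
surface: etmorutggdkusu

cell VEL=em, SUR=du, CASE=ne, MOD=ra:
underlying: etmorut-kk-ba-gg-su
1. k -> g, p -> b, s -> z, t -> d / _ Z: fires at position(s) 9: etmorutkgbaggsu
2. f -> v, k -> g, p -> b, s -> z / _ Z: fires at position(s) 8: etmorutggbaggsu
surface: etmorutggbaggsu

cell VEL=ra, SUR=du, CASE=em, MOD=mi:
underlying: etmorut-g-ebu-gg-zu
1. k -> g, p -> b, s -> z, t -> d / _ Z: fires at position(s) 7: etmorudgebuggzu
2. f -> v, k -> g, p -> b, s -> z / _ Z: no change
surface: etmorudgebuggzu

cell VEL=ra, SUR=ta, CASE=ak, MOD=so:
underlying: etmorut-g-fep-rv-nup
1. k -> g, p -> b, s -> z, t -> d / _ Z: fires at position(s) 7: etmorudgfeprvnup
2. f -> v, k -> g, p -> b, s -> z / _ Z: no change
surface: etmorudgfeprvnup
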